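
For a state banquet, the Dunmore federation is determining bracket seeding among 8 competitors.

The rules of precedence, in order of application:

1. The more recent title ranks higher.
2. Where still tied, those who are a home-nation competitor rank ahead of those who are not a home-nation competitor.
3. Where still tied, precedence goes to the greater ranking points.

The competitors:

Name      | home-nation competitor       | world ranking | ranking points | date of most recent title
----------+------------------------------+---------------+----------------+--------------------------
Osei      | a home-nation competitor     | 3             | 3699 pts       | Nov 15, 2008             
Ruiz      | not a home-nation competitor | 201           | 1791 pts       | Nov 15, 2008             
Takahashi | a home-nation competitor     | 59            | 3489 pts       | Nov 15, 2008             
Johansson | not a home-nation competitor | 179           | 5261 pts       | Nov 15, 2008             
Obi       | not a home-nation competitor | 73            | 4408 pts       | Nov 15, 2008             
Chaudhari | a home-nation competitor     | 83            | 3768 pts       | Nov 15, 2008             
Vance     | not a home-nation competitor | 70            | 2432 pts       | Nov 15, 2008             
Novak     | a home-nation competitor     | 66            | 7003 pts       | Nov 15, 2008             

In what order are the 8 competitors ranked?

By date of most recent title (later first): Novak, Chaudhari, Osei, Takahashi, Johansson, Obi, Vance and Ruiz (each Nov 15, 2008).
Among Novak, Chaudhari, Osei, Takahashi, Johansson, Obi, Vance and Ruiz, a home-nation competitor before not a home-nation competitor: Novak, Chaudhari, Osei and Takahashi (a home-nation competitor) before Johansson, Obi, Vance and Ruiz (not a home-nation competitor).
Among Novak, Chaudhari, Osei and Takahashi, by ranking points (higher first): Novak (7003 pts) before Chaudhari (3768 pts) before Osei (3699 pts) before Takahashi (3489 pts).
Among Johansson, Obi, Vance and Ruiz, by ranking points (higher first): Johansson (5261 pts) before Obi (4408 pts) before Vance (2432 pts) before Ruiz (1791 pts).
Full order: Novak, Chaudhari, Osei, Takahashi, Johansson, Obi, Vance, Ruiz.

Novak, Chaudhari, Osei, Takahashi, Johansson, Obi, Vance, Ruiz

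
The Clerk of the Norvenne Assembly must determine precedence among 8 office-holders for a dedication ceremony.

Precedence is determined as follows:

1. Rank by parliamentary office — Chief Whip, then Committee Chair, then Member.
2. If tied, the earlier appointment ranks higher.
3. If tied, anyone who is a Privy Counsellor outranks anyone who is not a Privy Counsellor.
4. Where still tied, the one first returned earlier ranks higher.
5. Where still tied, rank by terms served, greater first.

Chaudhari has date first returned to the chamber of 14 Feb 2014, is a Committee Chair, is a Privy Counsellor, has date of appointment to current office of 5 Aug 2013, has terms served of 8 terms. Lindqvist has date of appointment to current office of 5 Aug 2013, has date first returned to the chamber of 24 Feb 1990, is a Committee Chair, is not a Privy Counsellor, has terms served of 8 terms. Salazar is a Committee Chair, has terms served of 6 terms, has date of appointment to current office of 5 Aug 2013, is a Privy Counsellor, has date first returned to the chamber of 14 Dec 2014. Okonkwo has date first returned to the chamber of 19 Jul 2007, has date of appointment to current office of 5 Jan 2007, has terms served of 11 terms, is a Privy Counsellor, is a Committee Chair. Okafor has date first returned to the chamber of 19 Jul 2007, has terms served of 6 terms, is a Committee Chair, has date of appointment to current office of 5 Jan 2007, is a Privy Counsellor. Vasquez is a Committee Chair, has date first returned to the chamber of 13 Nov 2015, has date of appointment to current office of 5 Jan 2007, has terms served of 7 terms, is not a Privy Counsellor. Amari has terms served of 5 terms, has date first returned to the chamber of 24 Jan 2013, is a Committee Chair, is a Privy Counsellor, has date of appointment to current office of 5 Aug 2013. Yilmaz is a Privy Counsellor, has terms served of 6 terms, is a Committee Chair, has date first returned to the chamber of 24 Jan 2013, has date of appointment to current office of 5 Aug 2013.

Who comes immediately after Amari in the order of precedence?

Chaudhari

By parliamentary office: Okonkwo, Okafor, Vasquez, Yilmaz, Amari, Chaudhari, Salazar and Lindqvist (Committee Chair).
Among Okonkwo, Okafor, Vasquez, Yilmaz, Amari, Chaudhari, Salazar and Lindqvist, by date of appointment to current office (earlier first): Okonkwo, Okafor and Vasquez (5 Jan 2007) before Yilmaz, Amari, Chaudhari, Salazar and Lindqvist (5 Aug 2013).
Among Okonkwo, Okafor and Vasquez, a Privy Counsellor before not a Privy Counsellor: Okonkwo and Okafor (a Privy Counsellor) before Vasquez (not a Privy Counsellor).
Okonkwo and Okafor both have date first returned to the chamber 19 Jul 2007, so the next rule applies.
Among Okonkwo and Okafor, by terms served (higher first): Okonkwo (11 terms) before Okafor (6 terms).
Among Yilmaz, Amari, Chaudhari, Salazar and Lindqvist, a Privy Counsellor before not a Privy Counsellor: Yilmaz, Amari, Chaudhari and Salazar (a Privy Counsellor) before Lindqvist (not a Privy Counsellor).
Among Yilmaz, Amari, Chaudhari and Salazar, by date first returned to the chamber (earlier first): Yilmaz and Amari (24 Jan 2013) before Chaudhari (14 Feb 2014) before Salazar (14 Dec 2014).
Among Yilmaz and Amari, by terms served (higher first): Yilmaz (6 terms) before Amari (5 terms).
Order: Okonkwo, Okafor, Vasquez, Yilmaz, Amari, Chaudhari, Salazar, Lindqvist.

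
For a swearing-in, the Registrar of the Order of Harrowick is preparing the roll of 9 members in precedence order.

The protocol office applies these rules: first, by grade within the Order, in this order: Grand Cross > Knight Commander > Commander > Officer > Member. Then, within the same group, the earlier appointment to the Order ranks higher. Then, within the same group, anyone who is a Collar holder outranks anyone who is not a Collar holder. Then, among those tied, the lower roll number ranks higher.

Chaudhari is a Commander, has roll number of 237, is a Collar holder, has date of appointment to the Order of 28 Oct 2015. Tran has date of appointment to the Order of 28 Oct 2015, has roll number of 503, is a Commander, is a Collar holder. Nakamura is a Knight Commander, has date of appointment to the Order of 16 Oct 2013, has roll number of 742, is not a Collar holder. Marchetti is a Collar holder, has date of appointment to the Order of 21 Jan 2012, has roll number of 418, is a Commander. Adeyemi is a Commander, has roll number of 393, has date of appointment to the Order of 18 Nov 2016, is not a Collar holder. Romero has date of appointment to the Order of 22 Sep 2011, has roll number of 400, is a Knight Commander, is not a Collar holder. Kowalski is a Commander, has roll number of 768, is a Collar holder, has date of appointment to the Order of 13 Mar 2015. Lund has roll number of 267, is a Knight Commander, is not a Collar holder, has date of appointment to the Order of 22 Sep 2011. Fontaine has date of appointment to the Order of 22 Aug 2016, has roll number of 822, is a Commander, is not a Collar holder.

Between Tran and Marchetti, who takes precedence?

By grade within the Order: Lund, Romero and Nakamura (Knight Commander); then Marchetti, Kowalski, Chaudhari, Tran, Fontaine and Adeyemi (Commander).
Among Lund, Romero and Nakamura, by date of appointment to the Order (earlier first): Lund and Romero (22 Sep 2011) before Nakamura (16 Oct 2013).
Lund and Romero are each not a Collar holder, so the next rule applies.
Among Lund and Romero, by roll number (lower first): Lund (267) before Romero (400).
Among Marchetti, Kowalski, Chaudhari, Tran, Fontaine and Adeyemi, by date of appointment to the Order (earlier first): Marchetti (21 Jan 2012) before Kowalski (13 Mar 2015) before Chaudhari and Tran (28 Oct 2015) before Fontaine (22 Aug 2016) before Adeyemi (18 Nov 2016).
Chaudhari and Tran are each a Collar holder, so the next rule applies.
Among Chaudhari and Tran, by roll number (lower first): Chaudhari (237) before Tran (503).
So Marchetti takes precedence.

Marchetti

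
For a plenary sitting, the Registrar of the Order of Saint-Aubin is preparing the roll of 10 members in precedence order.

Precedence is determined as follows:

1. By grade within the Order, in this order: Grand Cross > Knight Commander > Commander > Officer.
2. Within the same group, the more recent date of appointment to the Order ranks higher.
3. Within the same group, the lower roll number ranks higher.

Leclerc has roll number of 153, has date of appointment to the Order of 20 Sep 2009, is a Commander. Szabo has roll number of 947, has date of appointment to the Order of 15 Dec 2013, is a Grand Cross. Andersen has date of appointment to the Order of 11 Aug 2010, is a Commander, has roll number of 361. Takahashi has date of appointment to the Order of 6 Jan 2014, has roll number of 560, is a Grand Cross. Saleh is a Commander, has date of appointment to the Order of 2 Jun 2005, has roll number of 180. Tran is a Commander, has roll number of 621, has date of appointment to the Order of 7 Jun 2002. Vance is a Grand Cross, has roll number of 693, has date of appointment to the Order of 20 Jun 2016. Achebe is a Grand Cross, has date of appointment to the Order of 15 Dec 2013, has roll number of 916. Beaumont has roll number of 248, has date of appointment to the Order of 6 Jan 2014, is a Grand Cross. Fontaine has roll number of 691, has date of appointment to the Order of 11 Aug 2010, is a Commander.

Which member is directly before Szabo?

By grade within the Order: Vance, Beaumont, Takahashi, Achebe and Szabo (Grand Cross); then Andersen, Fontaine, Leclerc, Saleh and Tran (Commander).
Among Vance, Beaumont, Takahashi, Achebe and Szabo, by date of appointment to the Order (later first): Vance (20 Jun 2016) before Beaumont and Takahashi (6 Jan 2014) before Achebe and Szabo (15 Dec 2013).
Among Beaumont and Takahashi, by roll number (lower first): Beaumont (248) before Takahashi (560).
Among Achebe and Szabo, by roll number (lower first): Achebe (916) before Szabo (947).
Among Andersen, Fontaine, Leclerc, Saleh and Tran, by date of appointment to the Order (later first): Andersen and Fontaine (11 Aug 2010) before Leclerc (20 Sep 2009) before Saleh (2 Jun 2005) before Tran (7 Jun 2002).
Among Andersen and Fontaine, by roll number (lower first): Andersen (361) before Fontaine (691).
Order: Vance, Beaumont, Takahashi, Achebe, Szabo, Andersen, Fontaine, Leclerc, Saleh, Tran.

Achebe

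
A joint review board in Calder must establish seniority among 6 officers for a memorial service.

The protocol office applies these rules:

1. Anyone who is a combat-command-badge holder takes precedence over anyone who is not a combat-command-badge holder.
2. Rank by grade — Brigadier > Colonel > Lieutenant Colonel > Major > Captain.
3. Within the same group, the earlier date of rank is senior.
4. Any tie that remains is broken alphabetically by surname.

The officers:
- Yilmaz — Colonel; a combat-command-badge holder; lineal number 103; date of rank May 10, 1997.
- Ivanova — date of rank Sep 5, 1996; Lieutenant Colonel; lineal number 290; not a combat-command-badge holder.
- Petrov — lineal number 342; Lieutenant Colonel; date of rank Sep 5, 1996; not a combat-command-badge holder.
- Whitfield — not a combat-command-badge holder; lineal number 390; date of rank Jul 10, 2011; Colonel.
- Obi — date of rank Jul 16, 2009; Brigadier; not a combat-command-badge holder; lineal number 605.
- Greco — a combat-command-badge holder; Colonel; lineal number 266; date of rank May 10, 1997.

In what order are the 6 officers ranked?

Greco, Yilmaz, Obi, Whitfield, Ivanova, Petrov

By the first rule: Greco and Yilmaz (both a combat-command-badge holder); then Obi, Whitfield, Ivanova and Petrov (each not a combat-command-badge holder).
Greco and Yilmaz are each Colonel, so the next rule applies.
Greco and Yilmaz both have date of rank May 10, 1997, so the next rule applies.
Among Greco and Yilmaz, alphabetically by surname: Greco before Yilmaz.
Among Obi, Whitfield, Ivanova and Petrov, by grade: Obi (Brigadier) before Whitfield (Colonel) before Ivanova and Petrov (Lieutenant Colonel).
Ivanova and Petrov both have date of rank Sep 5, 1996, so the next rule applies.
Among Ivanova and Petrov, alphabetically by surname: Ivanova before Petrov.
Full order: Greco, Yilmaz, Obi, Whitfield, Ivanova, Petrov.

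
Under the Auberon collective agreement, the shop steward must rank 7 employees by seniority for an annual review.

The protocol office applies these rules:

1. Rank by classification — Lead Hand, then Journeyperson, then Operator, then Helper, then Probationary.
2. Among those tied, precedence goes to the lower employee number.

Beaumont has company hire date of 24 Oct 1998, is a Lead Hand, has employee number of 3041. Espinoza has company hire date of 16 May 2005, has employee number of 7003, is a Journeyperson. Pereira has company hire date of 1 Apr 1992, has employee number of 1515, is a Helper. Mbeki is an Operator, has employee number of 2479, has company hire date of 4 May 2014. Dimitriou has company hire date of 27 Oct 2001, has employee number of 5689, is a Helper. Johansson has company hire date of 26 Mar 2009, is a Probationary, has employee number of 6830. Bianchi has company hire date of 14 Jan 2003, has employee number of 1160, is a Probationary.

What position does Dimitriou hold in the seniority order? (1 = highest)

5

By classification: Beaumont (Lead Hand); then Espinoza (Journeyperson); then Mbeki (Operator); then Pereira and Dimitriou (Helper); then Bianchi and Johansson (Probationary).
Among Pereira and Dimitriou, by employee number (lower first): Pereira (1515) before Dimitriou (5689).
Among Bianchi and Johansson, by employee number (lower first): Bianchi (1160) before Johansson (6830).
Order: Beaumont, Espinoza, Mbeki, Pereira, Dimitriou, Bianchi, Johansson. So position 5.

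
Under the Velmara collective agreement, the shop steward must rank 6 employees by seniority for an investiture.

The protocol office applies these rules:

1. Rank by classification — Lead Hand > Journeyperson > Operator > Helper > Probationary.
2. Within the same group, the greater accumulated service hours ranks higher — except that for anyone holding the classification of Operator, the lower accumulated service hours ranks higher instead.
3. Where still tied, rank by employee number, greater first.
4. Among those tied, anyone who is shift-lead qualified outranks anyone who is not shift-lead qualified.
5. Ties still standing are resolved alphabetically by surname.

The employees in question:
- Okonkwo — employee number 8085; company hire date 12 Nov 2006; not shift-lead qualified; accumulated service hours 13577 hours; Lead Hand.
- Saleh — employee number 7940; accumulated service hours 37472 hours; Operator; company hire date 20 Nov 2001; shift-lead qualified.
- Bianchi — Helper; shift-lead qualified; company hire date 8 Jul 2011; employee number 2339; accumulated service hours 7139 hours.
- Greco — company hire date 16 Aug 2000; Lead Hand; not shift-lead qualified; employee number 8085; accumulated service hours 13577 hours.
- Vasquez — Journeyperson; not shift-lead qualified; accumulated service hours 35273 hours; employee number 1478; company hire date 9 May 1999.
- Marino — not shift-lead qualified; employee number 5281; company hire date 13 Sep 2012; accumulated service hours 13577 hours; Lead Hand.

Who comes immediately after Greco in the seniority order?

By classification: Greco, Okonkwo and Marino (Lead Hand); then Vasquez (Journeyperson); then Saleh (Operator); then Bianchi (Helper).
Greco, Okonkwo and Marino all have accumulated service hours 13577 hours, so the next rule applies.
Among Greco, Okonkwo and Marino, by employee number (higher first): Greco and Okonkwo (8085) before Marino (5281).
Greco and Okonkwo are each not shift-lead qualified, so the next rule applies.
Among Greco and Okonkwo, alphabetically by surname: Greco before Okonkwo.
Order: Greco, Okonkwo, Marino, Vasquez, Saleh, Bianchi.

Okonkwo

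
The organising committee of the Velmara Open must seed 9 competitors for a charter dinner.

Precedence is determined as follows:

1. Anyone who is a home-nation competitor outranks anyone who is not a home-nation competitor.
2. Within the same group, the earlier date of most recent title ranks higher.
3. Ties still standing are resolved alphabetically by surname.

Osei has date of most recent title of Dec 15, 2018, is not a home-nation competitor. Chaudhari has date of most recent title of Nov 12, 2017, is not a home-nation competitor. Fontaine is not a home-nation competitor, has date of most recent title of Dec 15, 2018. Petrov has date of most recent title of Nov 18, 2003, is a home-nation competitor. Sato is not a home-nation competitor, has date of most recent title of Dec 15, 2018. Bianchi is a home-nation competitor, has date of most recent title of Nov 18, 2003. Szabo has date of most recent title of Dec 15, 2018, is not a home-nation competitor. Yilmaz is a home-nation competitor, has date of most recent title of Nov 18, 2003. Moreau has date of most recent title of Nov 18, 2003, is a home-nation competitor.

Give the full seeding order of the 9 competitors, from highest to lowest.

Bianchi, Moreau, Petrov, Yilmaz, Chaudhari, Fontaine, Osei, Sato, Szabo

By the first rule: Bianchi, Moreau, Petrov and Yilmaz (each a home-nation competitor); then Chaudhari, Fontaine, Osei, Sato and Szabo (each not a home-nation competitor).
Bianchi, Moreau, Petrov and Yilmaz all have date of most recent title Nov 18, 2003, so the next rule applies.
Among Bianchi, Moreau, Petrov and Yilmaz, alphabetically by surname: Bianchi before Moreau before Petrov before Yilmaz.
Among Chaudhari, Fontaine, Osei, Sato and Szabo, by date of most recent title (earlier first): Chaudhari (Nov 12, 2017) before Fontaine, Osei, Sato and Szabo (Dec 15, 2018).
Among Fontaine, Osei, Sato and Szabo, alphabetically by surname: Fontaine before Osei before Sato before Szabo.
Full order: Bianchi, Moreau, Petrov, Yilmaz, Chaudhari, Fontaine, Osei, Sato, Szabo.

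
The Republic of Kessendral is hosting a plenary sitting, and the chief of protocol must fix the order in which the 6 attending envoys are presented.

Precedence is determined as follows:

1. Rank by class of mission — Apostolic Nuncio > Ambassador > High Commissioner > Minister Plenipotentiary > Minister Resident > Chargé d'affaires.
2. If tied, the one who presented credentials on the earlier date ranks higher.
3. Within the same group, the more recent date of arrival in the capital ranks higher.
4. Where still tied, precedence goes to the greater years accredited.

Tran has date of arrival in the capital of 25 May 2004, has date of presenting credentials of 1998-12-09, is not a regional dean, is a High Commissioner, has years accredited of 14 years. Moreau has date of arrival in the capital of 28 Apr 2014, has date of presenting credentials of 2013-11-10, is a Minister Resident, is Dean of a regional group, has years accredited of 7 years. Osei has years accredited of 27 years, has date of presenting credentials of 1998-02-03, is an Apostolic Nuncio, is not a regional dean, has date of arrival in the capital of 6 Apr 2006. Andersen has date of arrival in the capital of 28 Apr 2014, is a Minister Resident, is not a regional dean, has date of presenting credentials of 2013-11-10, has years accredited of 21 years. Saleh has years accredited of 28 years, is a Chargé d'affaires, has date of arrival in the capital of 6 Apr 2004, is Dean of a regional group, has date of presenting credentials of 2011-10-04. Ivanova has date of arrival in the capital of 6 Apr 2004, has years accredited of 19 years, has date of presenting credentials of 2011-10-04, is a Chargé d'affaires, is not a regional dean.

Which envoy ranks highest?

By class of mission: Osei (Apostolic Nuncio); then Tran (High Commissioner); then Andersen and Moreau (Minister Resident); then Saleh and Ivanova (Chargé d'affaires).
Andersen and Moreau both have date of presenting credentials 2013-11-10, so the next rule applies.
Andersen and Moreau both have date of arrival in the capital 28 Apr 2014, so the next rule applies.
Among Andersen and Moreau, by years accredited (higher first): Andersen (21 years) before Moreau (7 years).
Saleh and Ivanova both have date of presenting credentials 2011-10-04, so the next rule applies.
Saleh and Ivanova both have date of arrival in the capital 6 Apr 2004, so the next rule applies.
Among Saleh and Ivanova, by years accredited (higher first): Saleh (28 years) before Ivanova (19 years).
Order: Osei, Tran, Andersen, Moreau, Saleh, Ivanova.

Osei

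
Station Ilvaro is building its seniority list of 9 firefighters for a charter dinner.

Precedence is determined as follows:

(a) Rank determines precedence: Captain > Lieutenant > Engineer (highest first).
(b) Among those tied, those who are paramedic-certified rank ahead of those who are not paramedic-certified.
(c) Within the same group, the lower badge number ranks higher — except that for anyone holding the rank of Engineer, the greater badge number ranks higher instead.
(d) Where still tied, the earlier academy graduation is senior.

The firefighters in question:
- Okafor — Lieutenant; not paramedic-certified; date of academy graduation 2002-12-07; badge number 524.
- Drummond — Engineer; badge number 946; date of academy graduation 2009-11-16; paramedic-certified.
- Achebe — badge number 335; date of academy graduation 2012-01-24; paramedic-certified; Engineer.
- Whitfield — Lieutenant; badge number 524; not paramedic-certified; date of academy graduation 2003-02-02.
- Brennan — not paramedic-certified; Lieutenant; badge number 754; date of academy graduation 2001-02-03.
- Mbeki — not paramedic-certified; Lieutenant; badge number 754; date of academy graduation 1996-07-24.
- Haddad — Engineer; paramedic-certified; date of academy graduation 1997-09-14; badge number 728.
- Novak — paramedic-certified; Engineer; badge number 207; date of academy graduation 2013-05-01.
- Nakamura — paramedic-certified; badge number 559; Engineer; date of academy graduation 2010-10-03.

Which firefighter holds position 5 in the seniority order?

Drummond

By rank: Okafor, Whitfield, Mbeki and Brennan (Lieutenant); then Drummond, Haddad, Nakamura, Achebe and Novak (Engineer).
Okafor, Whitfield, Mbeki and Brennan are each not paramedic-certified, so the next rule applies.
Among Okafor, Whitfield, Mbeki and Brennan, by badge number (lower first): Okafor and Whitfield (524) before Mbeki and Brennan (754).
Among Okafor and Whitfield, by date of academy graduation (earlier first): Okafor (2002-12-07) before Whitfield (2003-02-02).
Among Mbeki and Brennan, by date of academy graduation (earlier first): Mbeki (1996-07-24) before Brennan (2001-02-03).
Drummond, Haddad, Nakamura, Achebe and Novak are each paramedic-certified, so the next rule applies.
Among Drummond, Haddad, Nakamura, Achebe and Novak, by badge number (higher first) (reversed rule for this group): Drummond (946) before Haddad (728) before Nakamura (559) before Achebe (335) before Novak (207).
Order: Okafor, Whitfield, Mbeki, Brennan, Drummond, Haddad, Nakamura, Achebe, Novak.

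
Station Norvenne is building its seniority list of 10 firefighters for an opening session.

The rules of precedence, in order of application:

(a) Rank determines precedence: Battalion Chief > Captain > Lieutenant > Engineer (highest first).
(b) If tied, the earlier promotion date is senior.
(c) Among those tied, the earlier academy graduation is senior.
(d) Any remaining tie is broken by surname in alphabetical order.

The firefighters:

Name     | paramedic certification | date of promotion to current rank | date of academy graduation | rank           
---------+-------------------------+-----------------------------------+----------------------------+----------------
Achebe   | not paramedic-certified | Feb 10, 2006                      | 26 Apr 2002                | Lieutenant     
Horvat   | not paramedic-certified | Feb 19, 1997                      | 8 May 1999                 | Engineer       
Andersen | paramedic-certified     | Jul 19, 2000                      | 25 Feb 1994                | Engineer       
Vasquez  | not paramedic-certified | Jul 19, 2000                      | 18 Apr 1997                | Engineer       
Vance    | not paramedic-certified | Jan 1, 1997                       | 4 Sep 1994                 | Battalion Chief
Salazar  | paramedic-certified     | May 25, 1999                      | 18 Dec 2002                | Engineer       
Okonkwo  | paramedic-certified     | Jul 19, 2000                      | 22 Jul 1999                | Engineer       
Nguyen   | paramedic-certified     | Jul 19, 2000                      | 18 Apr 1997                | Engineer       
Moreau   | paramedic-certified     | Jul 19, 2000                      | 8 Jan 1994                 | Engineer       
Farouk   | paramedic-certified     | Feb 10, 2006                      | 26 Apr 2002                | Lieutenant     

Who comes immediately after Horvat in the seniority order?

By rank: Vance (Battalion Chief); then Achebe and Farouk (Lieutenant); then Horvat, Salazar, Moreau, Andersen, Nguyen, Vasquez and Okonkwo (Engineer).
Achebe and Farouk both have date of promotion to current rank Feb 10, 2006, so the next rule applies.
Achebe and Farouk both have date of academy graduation 26 Apr 2002, so the next rule applies.
Among Achebe and Farouk, alphabetically by surname: Achebe before Farouk.
Among Horvat, Salazar, Moreau, Andersen, Nguyen, Vasquez and Okonkwo, by date of promotion to current rank (earlier first): Horvat (Feb 19, 1997) before Salazar (May 25, 1999) before Moreau, Andersen, Nguyen, Vasquez and Okonkwo (Jul 19, 2000).
Among Moreau, Andersen, Nguyen, Vasquez and Okonkwo, by date of academy graduation (earlier first): Moreau (8 Jan 1994) before Andersen (25 Feb 1994) before Nguyen and Vasquez (18 Apr 1997) before Okonkwo (22 Jul 1999).
Among Nguyen and Vasquez, alphabetically by surname: Nguyen before Vasquez.
Order: Vance, Achebe, Farouk, Horvat, Salazar, Moreau, Andersen, Nguyen, Vasquez, Okonkwo.

Salazar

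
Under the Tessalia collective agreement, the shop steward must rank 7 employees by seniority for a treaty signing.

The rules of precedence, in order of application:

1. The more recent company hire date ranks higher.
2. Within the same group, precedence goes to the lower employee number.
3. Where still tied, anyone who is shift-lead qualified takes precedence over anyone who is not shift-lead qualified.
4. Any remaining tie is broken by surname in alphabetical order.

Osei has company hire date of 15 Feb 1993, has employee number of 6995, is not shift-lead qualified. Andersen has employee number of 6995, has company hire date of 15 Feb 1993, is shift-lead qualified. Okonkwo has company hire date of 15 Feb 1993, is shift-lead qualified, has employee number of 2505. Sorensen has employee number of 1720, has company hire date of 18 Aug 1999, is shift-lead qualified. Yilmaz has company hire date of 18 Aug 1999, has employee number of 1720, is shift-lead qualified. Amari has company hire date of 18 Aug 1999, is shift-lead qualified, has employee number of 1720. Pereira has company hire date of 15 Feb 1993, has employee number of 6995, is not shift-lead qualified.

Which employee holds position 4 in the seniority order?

Okonkwo

By company hire date (later first): Amari, Sorensen and Yilmaz (each 18 Aug 1999); then Okonkwo, Andersen, Osei and Pereira (each 15 Feb 1993).
Amari, Sorensen and Yilmaz all have employee number 1720, so the next rule applies.
Amari, Sorensen and Yilmaz are each shift-lead qualified, so the next rule applies.
Among Amari, Sorensen and Yilmaz, alphabetically by surname: Amari before Sorensen before Yilmaz.
Among Okonkwo, Andersen, Osei and Pereira, by employee number (lower first): Okonkwo (2505) before Andersen, Osei and Pereira (6995).
Among Andersen, Osei and Pereira, shift-lead qualified before not shift-lead qualified: Andersen (shift-lead qualified) before Osei and Pereira (not shift-lead qualified).
Among Osei and Pereira, alphabetically by surname: Osei before Pereira.
Order: Amari, Sorensen, Yilmaz, Okonkwo, Andersen, Osei, Pereira.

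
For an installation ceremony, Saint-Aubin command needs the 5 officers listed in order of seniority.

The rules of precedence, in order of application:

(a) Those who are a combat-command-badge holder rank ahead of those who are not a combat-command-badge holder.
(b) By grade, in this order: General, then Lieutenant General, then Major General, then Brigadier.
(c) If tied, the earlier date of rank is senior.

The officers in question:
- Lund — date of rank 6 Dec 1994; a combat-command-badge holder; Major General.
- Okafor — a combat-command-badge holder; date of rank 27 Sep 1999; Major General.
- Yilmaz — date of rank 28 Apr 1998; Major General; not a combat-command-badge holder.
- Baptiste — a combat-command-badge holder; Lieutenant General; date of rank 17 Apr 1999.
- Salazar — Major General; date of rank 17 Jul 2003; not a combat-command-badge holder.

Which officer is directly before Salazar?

By the first rule: Baptiste, Lund and Okafor (each a combat-command-badge holder); then Yilmaz and Salazar (both not a combat-command-badge holder).
Among Baptiste, Lund and Okafor, by grade: Baptiste (Lieutenant General) before Lund and Okafor (Major General).
Among Lund and Okafor, by date of rank (earlier first): Lund (6 Dec 1994) before Okafor (27 Sep 1999).
Yilmaz and Salazar are each Major General, so the next rule applies.
Among Yilmaz and Salazar, by date of rank (earlier first): Yilmaz (28 Apr 1998) before Salazar (17 Jul 2003).
Order: Baptiste, Lund, Okafor, Yilmaz, Salazar.

Yilmaz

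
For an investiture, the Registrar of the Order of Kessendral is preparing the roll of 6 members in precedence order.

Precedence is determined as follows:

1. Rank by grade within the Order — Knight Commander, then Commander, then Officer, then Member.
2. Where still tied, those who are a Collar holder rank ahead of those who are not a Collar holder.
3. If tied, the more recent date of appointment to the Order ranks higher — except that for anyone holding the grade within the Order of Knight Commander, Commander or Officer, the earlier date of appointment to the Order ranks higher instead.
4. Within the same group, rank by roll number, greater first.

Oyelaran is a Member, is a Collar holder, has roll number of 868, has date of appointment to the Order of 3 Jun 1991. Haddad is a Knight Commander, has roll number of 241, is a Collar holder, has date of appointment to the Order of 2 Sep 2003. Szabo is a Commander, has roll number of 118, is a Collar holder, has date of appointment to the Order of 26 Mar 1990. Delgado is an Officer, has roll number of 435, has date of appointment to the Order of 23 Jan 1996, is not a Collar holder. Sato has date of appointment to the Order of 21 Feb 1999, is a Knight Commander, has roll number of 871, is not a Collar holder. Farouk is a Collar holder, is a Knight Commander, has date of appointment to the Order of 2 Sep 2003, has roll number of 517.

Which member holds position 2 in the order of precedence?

Haddad

By grade within the Order: Farouk, Haddad and Sato (Knight Commander); then Szabo (Commander); then Delgado (Officer); then Oyelaran (Member).
Among Farouk, Haddad and Sato, a Collar holder before not a Collar holder: Farouk and Haddad (a Collar holder) before Sato (not a Collar holder).
Farouk and Haddad both have date of appointment to the Order 2 Sep 2003, so the next rule applies.
Among Farouk and Haddad, by roll number (higher first): Farouk (517) before Haddad (241).
Order: Farouk, Haddad, Sato, Szabo, Delgado, Oyelaran.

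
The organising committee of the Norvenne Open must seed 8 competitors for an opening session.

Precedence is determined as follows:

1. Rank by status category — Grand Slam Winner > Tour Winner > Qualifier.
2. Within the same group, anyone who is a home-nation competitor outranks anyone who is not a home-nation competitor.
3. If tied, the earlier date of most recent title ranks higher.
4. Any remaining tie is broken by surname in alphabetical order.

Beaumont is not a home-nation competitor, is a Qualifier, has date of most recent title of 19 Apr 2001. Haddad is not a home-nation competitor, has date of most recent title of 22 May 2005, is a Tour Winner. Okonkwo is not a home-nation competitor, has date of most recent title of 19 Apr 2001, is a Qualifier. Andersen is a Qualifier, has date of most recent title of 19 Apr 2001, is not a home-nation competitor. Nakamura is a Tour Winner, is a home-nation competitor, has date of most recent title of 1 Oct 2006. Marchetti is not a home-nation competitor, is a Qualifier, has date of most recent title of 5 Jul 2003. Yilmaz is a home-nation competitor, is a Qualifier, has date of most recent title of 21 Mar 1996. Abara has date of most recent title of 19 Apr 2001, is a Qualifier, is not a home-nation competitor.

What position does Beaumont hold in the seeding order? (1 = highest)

By status category: Nakamura and Haddad (Tour Winner); then Yilmaz, Abara, Andersen, Beaumont, Okonkwo and Marchetti (Qualifier).
Among Nakamura and Haddad, a home-nation competitor before not a home-nation competitor: Nakamura (a home-nation competitor) before Haddad (not a home-nation competitor).
Among Yilmaz, Abara, Andersen, Beaumont, Okonkwo and Marchetti, a home-nation competitor before not a home-nation competitor: Yilmaz (a home-nation competitor) before Abara, Andersen, Beaumont, Okonkwo and Marchetti (not a home-nation competitor).
Among Abara, Andersen, Beaumont, Okonkwo and Marchetti, by date of most recent title (earlier first): Abara, Andersen, Beaumont and Okonkwo (19 Apr 2001) before Marchetti (5 Jul 2003).
Among Abara, Andersen, Beaumont and Okonkwo, alphabetically by surname: Abara before Andersen before Beaumont before Okonkwo.
Order: Nakamura, Haddad, Yilmaz, Abara, Andersen, Beaumont, Okonkwo, Marchetti. So position 6.

6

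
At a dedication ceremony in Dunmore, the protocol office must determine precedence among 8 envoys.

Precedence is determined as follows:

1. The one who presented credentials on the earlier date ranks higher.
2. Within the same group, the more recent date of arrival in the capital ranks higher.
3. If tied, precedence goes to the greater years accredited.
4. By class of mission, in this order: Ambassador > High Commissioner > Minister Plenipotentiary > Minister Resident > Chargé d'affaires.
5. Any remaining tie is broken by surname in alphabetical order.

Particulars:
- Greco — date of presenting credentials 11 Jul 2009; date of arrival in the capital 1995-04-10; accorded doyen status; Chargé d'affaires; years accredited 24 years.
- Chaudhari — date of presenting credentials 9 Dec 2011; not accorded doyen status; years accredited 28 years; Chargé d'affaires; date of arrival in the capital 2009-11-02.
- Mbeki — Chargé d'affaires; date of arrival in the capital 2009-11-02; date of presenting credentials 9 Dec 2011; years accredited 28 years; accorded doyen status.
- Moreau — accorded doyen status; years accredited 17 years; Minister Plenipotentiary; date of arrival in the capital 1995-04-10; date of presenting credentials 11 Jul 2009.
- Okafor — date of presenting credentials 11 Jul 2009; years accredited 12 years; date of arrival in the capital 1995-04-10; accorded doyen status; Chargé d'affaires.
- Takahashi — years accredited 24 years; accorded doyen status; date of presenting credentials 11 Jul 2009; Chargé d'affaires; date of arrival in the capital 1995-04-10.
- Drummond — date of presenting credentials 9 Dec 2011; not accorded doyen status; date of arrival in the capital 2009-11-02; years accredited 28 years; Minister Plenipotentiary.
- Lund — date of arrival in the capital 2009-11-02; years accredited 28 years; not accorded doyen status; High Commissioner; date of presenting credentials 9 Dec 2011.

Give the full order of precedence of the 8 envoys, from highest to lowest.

Greco, Takahashi, Moreau, Okafor, Lund, Drummond, Chaudhari, Mbeki

By date of presenting credentials (earlier first): Greco, Takahashi, Moreau and Okafor (each 11 Jul 2009); then Lund, Drummond, Chaudhari and Mbeki (each 9 Dec 2011).
Greco, Takahashi, Moreau and Okafor all have date of arrival in the capital 1995-04-10, so the next rule applies.
Among Greco, Takahashi, Moreau and Okafor, by years accredited (higher first): Greco and Takahashi (24 years) before Moreau (17 years) before Okafor (12 years).
Greco and Takahashi are each Chargé d'affaires, so the next rule applies.
Among Greco and Takahashi, alphabetically by surname: Greco before Takahashi.
Lund, Drummond, Chaudhari and Mbeki all have date of arrival in the capital 2009-11-02, so the next rule applies.
Lund, Drummond, Chaudhari and Mbeki all have years accredited 28 years, so the next rule applies.
Among Lund, Drummond, Chaudhari and Mbeki, by class of mission: Lund (High Commissioner) before Drummond (Minister Plenipotentiary) before Chaudhari and Mbeki (Chargé d'affaires).
Among Chaudhari and Mbeki, alphabetically by surname: Chaudhari before Mbeki.
Full order: Greco, Takahashi, Moreau, Okafor, Lund, Drummond, Chaudhari, Mbeki.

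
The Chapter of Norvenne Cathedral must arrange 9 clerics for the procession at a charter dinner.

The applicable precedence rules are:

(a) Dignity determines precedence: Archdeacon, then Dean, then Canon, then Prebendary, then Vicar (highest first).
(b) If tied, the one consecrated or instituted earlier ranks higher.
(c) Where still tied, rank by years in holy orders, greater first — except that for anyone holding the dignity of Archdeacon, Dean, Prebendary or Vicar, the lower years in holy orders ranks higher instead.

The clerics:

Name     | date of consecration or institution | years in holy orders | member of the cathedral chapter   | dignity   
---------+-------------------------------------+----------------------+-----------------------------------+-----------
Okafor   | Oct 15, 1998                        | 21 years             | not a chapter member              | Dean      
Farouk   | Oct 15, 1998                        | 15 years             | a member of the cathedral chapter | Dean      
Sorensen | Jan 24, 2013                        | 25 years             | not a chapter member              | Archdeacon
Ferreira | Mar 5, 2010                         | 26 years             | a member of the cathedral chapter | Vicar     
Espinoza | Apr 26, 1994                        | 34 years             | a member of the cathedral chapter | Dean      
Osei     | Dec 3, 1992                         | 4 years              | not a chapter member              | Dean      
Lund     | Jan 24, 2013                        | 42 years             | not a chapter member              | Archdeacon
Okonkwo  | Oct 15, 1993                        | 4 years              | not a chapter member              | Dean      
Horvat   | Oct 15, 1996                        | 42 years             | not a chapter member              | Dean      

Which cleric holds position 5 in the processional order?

By dignity: Sorensen and Lund (Archdeacon); then Osei, Okonkwo, Espinoza, Horvat, Farouk and Okafor (Dean); then Ferreira (Vicar).
Sorensen and Lund both have date of consecration or institution Jan 24, 2013, so the next rule applies.
Among Sorensen and Lund, by years in holy orders (lower first) (reversed rule for this group): Sorensen (25 years) before Lund (42 years).
Among Osei, Okonkwo, Espinoza, Horvat, Farouk and Okafor, by date of consecration or institution (earlier first): Osei (Dec 3, 1992) before Okonkwo (Oct 15, 1993) before Espinoza (Apr 26, 1994) before Horvat (Oct 15, 1996) before Farouk and Okafor (Oct 15, 1998).
Among Farouk and Okafor, by years in holy orders (lower first) (reversed rule for this group): Farouk (15 years) before Okafor (21 years).
Order: Sorensen, Lund, Osei, Okonkwo, Espinoza, Horvat, Farouk, Okafor, Ferreira.

Espinoza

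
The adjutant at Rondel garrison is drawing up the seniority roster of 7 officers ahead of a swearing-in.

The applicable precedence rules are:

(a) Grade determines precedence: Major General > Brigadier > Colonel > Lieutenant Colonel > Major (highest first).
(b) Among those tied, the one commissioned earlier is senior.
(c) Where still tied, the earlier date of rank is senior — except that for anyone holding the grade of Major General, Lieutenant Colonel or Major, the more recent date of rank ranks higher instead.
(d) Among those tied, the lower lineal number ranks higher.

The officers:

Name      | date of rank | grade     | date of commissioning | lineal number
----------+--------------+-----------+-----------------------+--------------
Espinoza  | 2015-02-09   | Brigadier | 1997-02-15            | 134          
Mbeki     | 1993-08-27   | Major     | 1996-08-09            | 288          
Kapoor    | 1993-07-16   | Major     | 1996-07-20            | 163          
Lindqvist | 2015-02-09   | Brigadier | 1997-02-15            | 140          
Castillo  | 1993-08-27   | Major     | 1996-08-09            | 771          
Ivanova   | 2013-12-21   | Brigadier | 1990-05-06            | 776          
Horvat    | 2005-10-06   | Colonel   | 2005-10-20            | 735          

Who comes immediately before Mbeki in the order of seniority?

Kapoor

By grade: Ivanova, Espinoza and Lindqvist (Brigadier); then Horvat (Colonel); then Kapoor, Mbeki and Castillo (Major).
Among Ivanova, Espinoza and Lindqvist, by date of commissioning (earlier first): Ivanova (1990-05-06) before Espinoza and Lindqvist (1997-02-15).
Espinoza and Lindqvist both have date of rank 2015-02-09, so the next rule applies.
Among Espinoza and Lindqvist, by lineal number (lower first): Espinoza (134) before Lindqvist (140).
Among Kapoor, Mbeki and Castillo, by date of commissioning (earlier first): Kapoor (1996-07-20) before Mbeki and Castillo (1996-08-09).
Mbeki and Castillo both have date of rank 1993-08-27, so the next rule applies.
Among Mbeki and Castillo, by lineal number (lower first): Mbeki (288) before Castillo (771).
Order: Ivanova, Espinoza, Lindqvist, Horvat, Kapoor, Mbeki, Castillo.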